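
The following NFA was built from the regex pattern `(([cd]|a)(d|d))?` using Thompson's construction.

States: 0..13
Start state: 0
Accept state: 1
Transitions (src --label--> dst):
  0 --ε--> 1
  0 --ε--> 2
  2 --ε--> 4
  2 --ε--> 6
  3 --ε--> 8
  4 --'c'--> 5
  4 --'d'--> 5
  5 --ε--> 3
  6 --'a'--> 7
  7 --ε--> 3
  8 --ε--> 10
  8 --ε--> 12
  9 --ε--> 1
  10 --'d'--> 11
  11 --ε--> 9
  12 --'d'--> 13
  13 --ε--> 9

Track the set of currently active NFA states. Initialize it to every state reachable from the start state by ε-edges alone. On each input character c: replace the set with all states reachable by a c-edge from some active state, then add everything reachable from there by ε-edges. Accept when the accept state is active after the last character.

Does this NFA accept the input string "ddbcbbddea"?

S₀ = ε-closure({0}) = {0,1,2,4,6}
'd' @ 1: {3,5,8,10,12}
'd' @ 2: {1,9,11,13}  (accept∈set)
'b' @ 3: {}  — dead — no transitions
rest 'cbbddea' ignored (set empty)
end set {} — state 1 not in

Answer: REJECT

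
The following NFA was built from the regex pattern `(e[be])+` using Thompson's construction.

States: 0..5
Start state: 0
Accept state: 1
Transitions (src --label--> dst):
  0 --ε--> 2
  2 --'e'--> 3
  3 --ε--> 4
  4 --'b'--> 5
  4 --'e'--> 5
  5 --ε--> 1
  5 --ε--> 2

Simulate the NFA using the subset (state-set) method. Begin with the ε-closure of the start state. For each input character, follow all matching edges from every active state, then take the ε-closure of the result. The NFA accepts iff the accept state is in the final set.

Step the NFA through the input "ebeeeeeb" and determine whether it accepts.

S₀ = ε-closure({0}) = {0,2}
'e' @ 1: {3,4}
'b' @ 2: {1,2,5}  (accept∈set)
'e' @ 3: {3,4}
'e' @ 4: {1,2,5}  (accept∈set)
'e' @ 5: {3,4}
'e' @ 6: {1,2,5}  (accept∈set)
'e' @ 7: {3,4}
'b' @ 8: {1,2,5}  (accept∈set)
final: {1,2,5}; accept 1 in set

Answer: ACCEPT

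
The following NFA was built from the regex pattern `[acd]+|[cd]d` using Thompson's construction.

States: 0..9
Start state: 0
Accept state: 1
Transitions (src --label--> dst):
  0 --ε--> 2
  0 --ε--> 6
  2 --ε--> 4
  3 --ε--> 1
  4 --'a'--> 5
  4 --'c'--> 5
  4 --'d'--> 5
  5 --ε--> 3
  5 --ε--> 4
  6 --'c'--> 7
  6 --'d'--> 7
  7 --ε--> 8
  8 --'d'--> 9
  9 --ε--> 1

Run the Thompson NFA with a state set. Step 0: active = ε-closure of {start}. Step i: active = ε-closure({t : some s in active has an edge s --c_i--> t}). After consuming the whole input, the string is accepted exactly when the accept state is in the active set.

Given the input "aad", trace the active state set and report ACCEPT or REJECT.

Answer: ACCEPT

Derivation:
S₀ = ε-closure({0}) = {0,2,4,6}
'a' @ 1: {1,3,4,5}  (accept∈set)
'a' @ 2: {1,3,4,5}  (accept∈set)
'd' @ 3: {1,3,4,5}  (accept∈set)
after full input: {1,3,4,5}  (accept=1 in)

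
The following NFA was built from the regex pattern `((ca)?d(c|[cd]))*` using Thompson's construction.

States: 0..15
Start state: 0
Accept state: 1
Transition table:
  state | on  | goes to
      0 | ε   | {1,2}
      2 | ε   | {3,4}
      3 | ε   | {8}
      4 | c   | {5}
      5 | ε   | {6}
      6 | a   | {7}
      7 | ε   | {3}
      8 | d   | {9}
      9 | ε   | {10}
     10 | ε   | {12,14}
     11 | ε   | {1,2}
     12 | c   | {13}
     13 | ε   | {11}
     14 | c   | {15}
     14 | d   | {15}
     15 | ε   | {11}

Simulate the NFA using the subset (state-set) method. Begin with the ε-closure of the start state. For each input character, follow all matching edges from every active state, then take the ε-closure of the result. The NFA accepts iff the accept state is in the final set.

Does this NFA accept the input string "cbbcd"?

S₀ = ε-closure({0}) = {0,1,2,3,4,8}
'c' @ 1: {5,6}
'b' @ 2: {}  — dead — no transitions
rest 'bcd' ignored (set empty)
final: {}; accept 1 not in set

Answer: REJECT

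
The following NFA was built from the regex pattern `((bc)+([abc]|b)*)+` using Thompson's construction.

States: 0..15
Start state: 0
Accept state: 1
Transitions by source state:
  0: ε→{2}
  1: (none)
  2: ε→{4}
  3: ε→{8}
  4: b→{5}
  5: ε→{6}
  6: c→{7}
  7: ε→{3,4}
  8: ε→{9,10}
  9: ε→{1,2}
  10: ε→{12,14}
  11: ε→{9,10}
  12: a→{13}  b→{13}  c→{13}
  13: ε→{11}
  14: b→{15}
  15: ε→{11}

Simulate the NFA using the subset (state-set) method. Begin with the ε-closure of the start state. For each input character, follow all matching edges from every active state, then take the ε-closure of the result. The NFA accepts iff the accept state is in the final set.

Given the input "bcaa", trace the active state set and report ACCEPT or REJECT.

initial (ε-close {0}): {0,2,4}
'b' @ 1: {5,6}
'c' @ 2: {1,2,3,4,7,8,9,10,12,14}  ✓accept
'a' @ 3: {1,2,4,9,10,11,12,13,14}  ✓accept
'a' @ 4: {1,2,4,9,10,11,12,13,14}  ✓accept
final: {1,2,4,9,10,11,12,13,14}; accept 1 in set

Answer: ACCEPT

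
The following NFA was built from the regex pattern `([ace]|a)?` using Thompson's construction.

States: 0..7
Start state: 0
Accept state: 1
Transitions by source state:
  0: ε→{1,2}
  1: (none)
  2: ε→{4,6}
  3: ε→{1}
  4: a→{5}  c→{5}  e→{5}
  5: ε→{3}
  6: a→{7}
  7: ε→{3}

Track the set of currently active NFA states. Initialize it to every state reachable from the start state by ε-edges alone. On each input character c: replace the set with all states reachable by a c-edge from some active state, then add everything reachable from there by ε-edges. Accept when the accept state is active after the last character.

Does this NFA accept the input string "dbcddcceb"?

Answer: REJECT

Steps:
S₀ = ε-closure({0}) = {0,1,2,4,6}
'd' @ 1: {}  — no active states
rest 'bcddcceb' ignored (set empty)
after full input: {}  (accept=1 not in)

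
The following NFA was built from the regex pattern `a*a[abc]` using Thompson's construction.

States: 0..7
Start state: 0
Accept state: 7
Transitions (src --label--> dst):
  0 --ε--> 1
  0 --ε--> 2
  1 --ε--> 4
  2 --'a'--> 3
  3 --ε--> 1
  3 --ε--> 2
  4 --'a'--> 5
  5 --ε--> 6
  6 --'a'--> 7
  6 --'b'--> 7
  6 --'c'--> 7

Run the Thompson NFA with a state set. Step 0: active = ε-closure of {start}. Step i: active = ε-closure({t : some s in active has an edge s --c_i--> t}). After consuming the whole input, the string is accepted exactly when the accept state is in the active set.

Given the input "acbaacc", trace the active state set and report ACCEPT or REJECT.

initial (ε-close {0}): {0,1,2,4}
'a' @ 1: {1,2,3,4,5,6}
'c' @ 2: {7}  (accept∈set)
'b' @ 3: {}  — dead — no transitions
rest 'aacc' ignored (set empty)
after full input: {}  (accept=7 not in)

Answer: REJECT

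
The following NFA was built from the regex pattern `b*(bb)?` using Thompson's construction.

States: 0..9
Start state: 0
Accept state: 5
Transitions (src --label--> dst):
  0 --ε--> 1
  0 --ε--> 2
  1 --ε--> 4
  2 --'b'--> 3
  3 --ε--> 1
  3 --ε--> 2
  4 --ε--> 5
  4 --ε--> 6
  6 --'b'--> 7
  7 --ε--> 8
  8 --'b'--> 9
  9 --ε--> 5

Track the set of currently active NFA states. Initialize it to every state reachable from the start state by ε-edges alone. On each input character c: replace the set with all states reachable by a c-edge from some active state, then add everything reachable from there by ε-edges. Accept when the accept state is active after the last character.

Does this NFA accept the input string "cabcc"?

initial (ε-close {0}): {0,1,2,4,5,6}
'c' @ 1: {}  — no active states
rest 'abcc' ignored (set empty)
after full input: {}  (accept=5 not in)

Answer: REJECT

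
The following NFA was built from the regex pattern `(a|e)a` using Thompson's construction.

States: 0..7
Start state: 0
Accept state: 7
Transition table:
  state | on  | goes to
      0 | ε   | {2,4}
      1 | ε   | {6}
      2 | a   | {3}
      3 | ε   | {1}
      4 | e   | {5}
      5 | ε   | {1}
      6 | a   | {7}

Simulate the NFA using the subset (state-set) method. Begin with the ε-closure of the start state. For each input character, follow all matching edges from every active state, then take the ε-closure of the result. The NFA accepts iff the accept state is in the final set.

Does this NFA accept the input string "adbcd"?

Answer: REJECT

Steps:
start: ε-closure({0}) = {0,2,4}
'a' @ 1: {1,3,6}
'd' @ 2: {}  — no active states
rest 'bcd' ignored (set empty)
final: {}; accept 7 not in set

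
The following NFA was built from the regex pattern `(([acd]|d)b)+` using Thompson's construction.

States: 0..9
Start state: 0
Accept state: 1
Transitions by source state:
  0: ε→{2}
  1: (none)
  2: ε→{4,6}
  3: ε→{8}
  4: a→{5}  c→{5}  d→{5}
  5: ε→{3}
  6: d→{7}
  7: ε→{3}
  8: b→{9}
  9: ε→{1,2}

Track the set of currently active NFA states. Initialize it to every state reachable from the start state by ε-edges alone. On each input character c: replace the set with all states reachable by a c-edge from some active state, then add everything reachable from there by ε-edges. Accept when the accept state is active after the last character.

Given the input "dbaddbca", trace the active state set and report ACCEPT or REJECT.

start: ε-closure({0}) = {0,2,4,6}
'd' @ 1: {3,5,7,8}
'b' @ 2: {1,2,4,6,9}  ✓accept
'a' @ 3: {3,5,8}
'd' @ 4: {}  — no active states
rest 'dbca' ignored (set empty)
final: {}; accept 1 not in set

Answer: REJECT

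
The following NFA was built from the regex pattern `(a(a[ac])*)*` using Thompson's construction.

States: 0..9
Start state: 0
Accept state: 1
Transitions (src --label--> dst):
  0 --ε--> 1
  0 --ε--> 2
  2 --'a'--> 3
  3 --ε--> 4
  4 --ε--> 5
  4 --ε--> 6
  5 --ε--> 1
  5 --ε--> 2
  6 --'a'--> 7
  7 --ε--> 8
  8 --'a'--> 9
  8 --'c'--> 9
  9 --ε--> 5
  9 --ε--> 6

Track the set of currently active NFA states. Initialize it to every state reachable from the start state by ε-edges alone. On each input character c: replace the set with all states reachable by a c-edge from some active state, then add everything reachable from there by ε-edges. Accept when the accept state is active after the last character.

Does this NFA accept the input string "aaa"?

Answer: ACCEPT

Trace:
initial (ε-close {0}): {0,1,2}
'a' @ 1: {1,2,3,4,5,6}  ✓accept
'a' @ 2: {1,2,3,4,5,6,7,8}  ✓accept
'a' @ 3: {1,2,3,4,5,6,7,8,9}  ✓accept
final: {1,2,3,4,5,6,7,8,9}; accept 1 in set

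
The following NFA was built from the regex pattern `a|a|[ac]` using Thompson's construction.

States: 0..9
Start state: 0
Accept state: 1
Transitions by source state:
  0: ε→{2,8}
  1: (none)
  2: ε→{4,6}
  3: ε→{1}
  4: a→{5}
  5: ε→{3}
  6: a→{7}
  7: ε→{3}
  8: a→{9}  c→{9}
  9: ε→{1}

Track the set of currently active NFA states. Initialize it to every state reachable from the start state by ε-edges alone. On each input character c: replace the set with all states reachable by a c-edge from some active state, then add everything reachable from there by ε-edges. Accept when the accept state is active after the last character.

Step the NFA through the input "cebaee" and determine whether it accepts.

S₀ = ε-closure({0}) = {0,2,4,6,8}
'c' @ 1: {1,9}  [accepting]
'e' @ 2: {}  — no active states
rest 'baee' ignored (set empty)
after full input: {}  (accept=1 not in)

Answer: REJECT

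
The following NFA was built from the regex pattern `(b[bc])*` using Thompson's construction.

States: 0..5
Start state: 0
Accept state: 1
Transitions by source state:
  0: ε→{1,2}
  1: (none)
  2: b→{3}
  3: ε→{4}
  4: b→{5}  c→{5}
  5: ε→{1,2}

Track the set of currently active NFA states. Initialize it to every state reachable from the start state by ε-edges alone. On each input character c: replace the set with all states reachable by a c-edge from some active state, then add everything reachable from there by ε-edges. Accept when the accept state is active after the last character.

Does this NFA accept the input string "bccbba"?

Answer: REJECT

Steps:
start: ε-closure({0}) = {0,1,2}
'b' @ 1: {3,4}
'c' @ 2: {1,2,5}  [accepting]
'c' @ 3: {}  — state set empty
rest 'bba' ignored (set empty)
end set {} — state 1 not in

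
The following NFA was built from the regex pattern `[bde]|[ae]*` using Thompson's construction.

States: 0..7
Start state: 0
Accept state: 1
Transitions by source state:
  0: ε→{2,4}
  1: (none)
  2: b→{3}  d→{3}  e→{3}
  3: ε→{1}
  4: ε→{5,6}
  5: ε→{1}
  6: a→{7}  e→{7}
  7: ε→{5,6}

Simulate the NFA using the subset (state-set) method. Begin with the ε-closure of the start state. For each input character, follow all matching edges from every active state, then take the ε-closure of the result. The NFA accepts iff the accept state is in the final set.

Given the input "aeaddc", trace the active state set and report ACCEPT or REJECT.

Answer: REJECT

Trace:
S₀ = ε-closure({0}) = {0,1,2,4,5,6}
'a' @ 1: {1,5,6,7}  ✓accept
'e' @ 2: {1,5,6,7}  ✓accept
'a' @ 3: {1,5,6,7}  ✓accept
'd' @ 4: {}  — state set empty
rest 'dc' ignored (set empty)
end set {} — state 1 not in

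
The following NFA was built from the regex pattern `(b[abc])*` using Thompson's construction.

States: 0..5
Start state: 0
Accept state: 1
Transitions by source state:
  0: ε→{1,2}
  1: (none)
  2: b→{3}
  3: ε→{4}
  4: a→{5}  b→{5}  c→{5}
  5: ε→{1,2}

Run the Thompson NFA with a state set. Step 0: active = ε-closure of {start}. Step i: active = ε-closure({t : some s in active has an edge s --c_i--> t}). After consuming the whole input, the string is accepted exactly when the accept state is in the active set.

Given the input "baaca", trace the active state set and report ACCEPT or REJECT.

initial (ε-close {0}): {0,1,2}
'b' @ 1: {3,4}
'a' @ 2: {1,2,5}  (accept∈set)
'a' @ 3: {}  — dead — no transitions
rest 'ca' ignored (set empty)
final: {}; accept 1 not in set

Answer: REJECT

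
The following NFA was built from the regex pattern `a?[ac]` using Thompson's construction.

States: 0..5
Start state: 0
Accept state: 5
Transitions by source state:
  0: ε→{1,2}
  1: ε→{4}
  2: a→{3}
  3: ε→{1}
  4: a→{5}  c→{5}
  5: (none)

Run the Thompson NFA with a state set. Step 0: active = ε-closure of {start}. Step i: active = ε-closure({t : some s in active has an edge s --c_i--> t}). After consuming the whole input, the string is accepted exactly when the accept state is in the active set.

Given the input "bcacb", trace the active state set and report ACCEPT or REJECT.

Answer: REJECT

Trace:
initial (ε-close {0}): {0,1,2,4}
'b' @ 1: {}  — no active states
rest 'cacb' ignored (set empty)
after full input: {}  (accept=5 not in)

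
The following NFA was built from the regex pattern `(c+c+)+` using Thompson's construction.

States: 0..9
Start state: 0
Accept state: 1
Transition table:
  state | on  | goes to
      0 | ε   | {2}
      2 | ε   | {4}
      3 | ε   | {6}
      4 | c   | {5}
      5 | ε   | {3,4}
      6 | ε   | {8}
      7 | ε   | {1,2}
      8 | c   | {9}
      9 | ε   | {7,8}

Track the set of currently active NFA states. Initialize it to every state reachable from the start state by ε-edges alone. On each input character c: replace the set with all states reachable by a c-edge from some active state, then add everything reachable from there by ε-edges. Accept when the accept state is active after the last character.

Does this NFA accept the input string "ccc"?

start: ε-closure({0}) = {0,2,4}
'c' @ 1: {3,4,5,6,8}
'c' @ 2: {1,2,3,4,5,6,7,8,9}  (accept∈set)
'c' @ 3: {1,2,3,4,5,6,7,8,9}  (accept∈set)
end set {1,2,3,4,5,6,7,8,9} — state 1 in

Answer: ACCEPT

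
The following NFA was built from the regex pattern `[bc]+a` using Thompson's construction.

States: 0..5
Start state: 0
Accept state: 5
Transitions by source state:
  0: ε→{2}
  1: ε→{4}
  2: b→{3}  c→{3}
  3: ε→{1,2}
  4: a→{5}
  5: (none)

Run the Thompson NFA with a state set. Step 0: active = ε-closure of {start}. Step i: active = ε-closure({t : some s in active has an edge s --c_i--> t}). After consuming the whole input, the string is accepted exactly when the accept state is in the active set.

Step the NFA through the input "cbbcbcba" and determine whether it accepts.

Answer: ACCEPT

Trace:
S₀ = ε-closure({0}) = {0,2}
'c' @ 1: {1,2,3,4}
'b' @ 2: {1,2,3,4}
'b' @ 3: {1,2,3,4}
'c' @ 4: {1,2,3,4}
'b' @ 5: {1,2,3,4}
'c' @ 6: {1,2,3,4}
'b' @ 7: {1,2,3,4}
'a' @ 8: {5}  [accepting]
final: {5}; accept 5 in set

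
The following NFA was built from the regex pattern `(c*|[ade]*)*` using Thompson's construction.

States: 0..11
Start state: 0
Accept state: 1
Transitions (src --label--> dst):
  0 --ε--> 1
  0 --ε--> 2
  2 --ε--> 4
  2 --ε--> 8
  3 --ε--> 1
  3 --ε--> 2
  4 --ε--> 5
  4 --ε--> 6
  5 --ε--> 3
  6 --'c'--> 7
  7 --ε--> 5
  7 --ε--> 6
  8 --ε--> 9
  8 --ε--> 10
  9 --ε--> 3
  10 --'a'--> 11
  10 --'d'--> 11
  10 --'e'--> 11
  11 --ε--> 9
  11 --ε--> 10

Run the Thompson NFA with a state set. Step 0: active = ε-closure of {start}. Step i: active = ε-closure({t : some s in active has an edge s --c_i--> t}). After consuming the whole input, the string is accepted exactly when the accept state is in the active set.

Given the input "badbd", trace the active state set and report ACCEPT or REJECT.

S₀ = ε-closure({0}) = {0,1,2,3,4,5,6,8,9,10}
'b' @ 1: {}  — dead — no transitions
rest 'adbd' ignored (set empty)
final: {}; accept 1 not in set

Answer: REJECT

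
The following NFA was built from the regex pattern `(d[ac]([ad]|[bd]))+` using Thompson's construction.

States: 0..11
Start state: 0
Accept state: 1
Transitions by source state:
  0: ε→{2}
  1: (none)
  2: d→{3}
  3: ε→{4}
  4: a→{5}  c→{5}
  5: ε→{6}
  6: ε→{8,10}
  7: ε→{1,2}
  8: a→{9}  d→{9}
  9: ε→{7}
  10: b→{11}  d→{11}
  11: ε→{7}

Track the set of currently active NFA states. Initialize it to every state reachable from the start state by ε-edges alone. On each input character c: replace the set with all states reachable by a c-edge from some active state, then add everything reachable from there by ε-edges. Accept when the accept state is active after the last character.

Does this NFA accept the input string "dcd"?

S₀ = ε-closure({0}) = {0,2}
'd' @ 1: {3,4}
'c' @ 2: {5,6,8,10}
'd' @ 3: {1,2,7,9,11}  (accept∈set)
final: {1,2,7,9,11}; accept 1 in set

Answer: ACCEPT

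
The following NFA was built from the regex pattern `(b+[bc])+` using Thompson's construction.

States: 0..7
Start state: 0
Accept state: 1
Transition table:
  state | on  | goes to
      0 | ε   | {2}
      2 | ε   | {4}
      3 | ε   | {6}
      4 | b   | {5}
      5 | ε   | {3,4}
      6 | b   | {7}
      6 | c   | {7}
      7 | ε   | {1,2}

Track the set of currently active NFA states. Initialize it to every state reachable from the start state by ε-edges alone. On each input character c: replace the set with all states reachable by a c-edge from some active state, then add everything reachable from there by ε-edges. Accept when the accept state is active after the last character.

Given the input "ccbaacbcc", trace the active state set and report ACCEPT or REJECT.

S₀ = ε-closure({0}) = {0,2,4}
'c' @ 1: {}  — dead — no transitions
rest 'cbaacbcc' ignored (set empty)
after full input: {}  (accept=1 not in)

Answer: REJECT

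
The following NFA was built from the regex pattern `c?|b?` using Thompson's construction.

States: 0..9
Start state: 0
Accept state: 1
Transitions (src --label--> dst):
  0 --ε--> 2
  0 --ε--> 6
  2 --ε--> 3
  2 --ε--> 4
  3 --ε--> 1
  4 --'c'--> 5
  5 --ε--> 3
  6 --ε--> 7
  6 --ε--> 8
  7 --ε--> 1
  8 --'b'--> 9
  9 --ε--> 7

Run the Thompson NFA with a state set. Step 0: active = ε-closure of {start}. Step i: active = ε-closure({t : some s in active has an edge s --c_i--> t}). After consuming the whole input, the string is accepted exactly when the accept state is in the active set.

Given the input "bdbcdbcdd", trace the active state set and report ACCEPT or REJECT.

Answer: REJECT

Steps:
S₀ = ε-closure({0}) = {0,1,2,3,4,6,7,8}
'b' @ 1: {1,7,9}  ✓accept
'd' @ 2: {}  — dead — no transitions
rest 'bcdbcdd' ignored (set empty)
final: {}; accept 1 not in set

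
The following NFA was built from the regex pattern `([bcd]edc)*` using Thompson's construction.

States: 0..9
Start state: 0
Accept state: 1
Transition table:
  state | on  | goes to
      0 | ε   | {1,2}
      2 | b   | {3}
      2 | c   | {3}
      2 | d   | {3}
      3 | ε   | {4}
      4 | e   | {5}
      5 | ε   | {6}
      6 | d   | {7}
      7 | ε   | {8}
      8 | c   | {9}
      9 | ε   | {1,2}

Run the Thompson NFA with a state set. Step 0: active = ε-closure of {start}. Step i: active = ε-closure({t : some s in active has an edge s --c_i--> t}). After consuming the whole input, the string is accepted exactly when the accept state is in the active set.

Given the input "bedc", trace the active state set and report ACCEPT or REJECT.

Answer: ACCEPT

Derivation:
S₀ = ε-closure({0}) = {0,1,2}
'b' @ 1: {3,4}
'e' @ 2: {5,6}
'd' @ 3: {7,8}
'c' @ 4: {1,2,9}  ✓accept
end set {1,2,9} — state 1 in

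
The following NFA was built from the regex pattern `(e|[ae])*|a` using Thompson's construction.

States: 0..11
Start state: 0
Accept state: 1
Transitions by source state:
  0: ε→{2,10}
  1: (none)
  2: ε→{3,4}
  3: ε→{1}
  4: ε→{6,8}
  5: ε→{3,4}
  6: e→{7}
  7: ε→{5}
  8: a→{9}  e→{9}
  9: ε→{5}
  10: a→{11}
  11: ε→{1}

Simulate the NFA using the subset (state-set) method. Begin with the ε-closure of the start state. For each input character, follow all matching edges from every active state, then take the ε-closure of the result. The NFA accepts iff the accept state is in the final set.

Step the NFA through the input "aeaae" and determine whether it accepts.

Answer: ACCEPT

Derivation:
initial (ε-close {0}): {0,1,2,3,4,6,8,10}
'a' @ 1: {1,3,4,5,6,8,9,11}  [accepting]
'e' @ 2: {1,3,4,5,6,7,8,9}  [accepting]
'a' @ 3: {1,3,4,5,6,8,9}  [accepting]
'a' @ 4: {1,3,4,5,6,8,9}  [accepting]
'e' @ 5: {1,3,4,5,6,7,8,9}  [accepting]
final: {1,3,4,5,6,7,8,9}; accept 1 in set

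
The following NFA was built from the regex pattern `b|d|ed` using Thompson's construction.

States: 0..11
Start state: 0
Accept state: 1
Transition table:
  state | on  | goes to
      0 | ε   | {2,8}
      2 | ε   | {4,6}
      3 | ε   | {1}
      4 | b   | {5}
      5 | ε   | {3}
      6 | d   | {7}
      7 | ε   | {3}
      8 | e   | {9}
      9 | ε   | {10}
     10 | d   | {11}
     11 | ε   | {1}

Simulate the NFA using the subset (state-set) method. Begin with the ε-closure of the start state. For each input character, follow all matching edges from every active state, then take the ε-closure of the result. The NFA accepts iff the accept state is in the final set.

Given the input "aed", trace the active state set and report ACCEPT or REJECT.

Answer: REJECT

Derivation:
initial (ε-close {0}): {0,2,4,6,8}
'a' @ 1: {}  — dead — no transitions
rest 'ed' ignored (set empty)
end set {} — state 1 not in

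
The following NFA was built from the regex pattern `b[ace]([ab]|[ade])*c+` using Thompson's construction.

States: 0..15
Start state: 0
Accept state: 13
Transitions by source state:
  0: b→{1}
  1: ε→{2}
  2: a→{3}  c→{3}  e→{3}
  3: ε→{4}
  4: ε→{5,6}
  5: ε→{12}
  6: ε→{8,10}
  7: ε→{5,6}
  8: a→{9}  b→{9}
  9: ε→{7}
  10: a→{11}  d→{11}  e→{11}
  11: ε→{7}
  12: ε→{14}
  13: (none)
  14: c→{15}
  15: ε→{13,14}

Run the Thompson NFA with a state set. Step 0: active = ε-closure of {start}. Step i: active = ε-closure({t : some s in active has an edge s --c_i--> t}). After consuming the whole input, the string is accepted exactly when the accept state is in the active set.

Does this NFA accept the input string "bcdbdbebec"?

S₀ = ε-closure({0}) = {0}
'b' @ 1: {1,2}
'c' @ 2: {3,4,5,6,8,10,12,14}
'd' @ 3: {5,6,7,8,10,11,12,14}
'b' @ 4: {5,6,7,8,9,10,12,14}
'd' @ 5: {5,6,7,8,10,11,12,14}
'b' @ 6: {5,6,7,8,9,10,12,14}
'e' @ 7: {5,6,7,8,10,11,12,14}
'b' @ 8: {5,6,7,8,9,10,12,14}
'e' @ 9: {5,6,7,8,10,11,12,14}
'c' @ 10: {13,14,15}  (accept∈set)
final: {13,14,15}; accept 13 in set

Answer: ACCEPT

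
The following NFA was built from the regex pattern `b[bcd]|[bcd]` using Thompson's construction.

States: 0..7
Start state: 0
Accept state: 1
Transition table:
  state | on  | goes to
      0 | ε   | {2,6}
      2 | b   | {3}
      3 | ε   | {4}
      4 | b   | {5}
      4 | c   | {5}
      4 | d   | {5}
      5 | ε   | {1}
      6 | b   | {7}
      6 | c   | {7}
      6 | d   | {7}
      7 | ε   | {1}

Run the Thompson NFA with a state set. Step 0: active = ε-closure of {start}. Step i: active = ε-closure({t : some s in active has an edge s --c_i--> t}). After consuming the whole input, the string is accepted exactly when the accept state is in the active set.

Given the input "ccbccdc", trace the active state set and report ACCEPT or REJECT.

Answer: REJECT

Derivation:
initial (ε-close {0}): {0,2,6}
'c' @ 1: {1,7}  ✓accept
'c' @ 2: {}  — state set empty
rest 'bccdc' ignored (set empty)
after full input: {}  (accept=1 not in)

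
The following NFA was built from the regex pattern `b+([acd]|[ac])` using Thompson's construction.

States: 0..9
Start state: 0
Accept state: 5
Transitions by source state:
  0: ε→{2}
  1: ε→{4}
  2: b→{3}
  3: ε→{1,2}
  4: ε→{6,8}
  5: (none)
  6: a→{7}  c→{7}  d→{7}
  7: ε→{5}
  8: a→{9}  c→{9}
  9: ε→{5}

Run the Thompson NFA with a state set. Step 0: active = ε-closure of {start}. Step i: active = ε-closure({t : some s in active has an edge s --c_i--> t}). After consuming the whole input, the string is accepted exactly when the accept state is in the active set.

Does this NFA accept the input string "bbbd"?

initial (ε-close {0}): {0,2}
'b' @ 1: {1,2,3,4,6,8}
'b' @ 2: {1,2,3,4,6,8}
'b' @ 3: {1,2,3,4,6,8}
'd' @ 4: {5,7}  (accept∈set)
after full input: {5,7}  (accept=5 in)

Answer: ACCEPT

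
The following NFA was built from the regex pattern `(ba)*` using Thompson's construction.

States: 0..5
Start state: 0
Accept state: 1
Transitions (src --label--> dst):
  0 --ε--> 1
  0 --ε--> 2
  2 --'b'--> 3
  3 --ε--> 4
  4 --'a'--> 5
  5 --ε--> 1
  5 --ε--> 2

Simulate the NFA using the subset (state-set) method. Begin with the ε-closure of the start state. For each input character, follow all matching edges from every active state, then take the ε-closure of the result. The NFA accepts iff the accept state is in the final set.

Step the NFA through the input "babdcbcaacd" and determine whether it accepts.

Answer: REJECT

Trace:
S₀ = ε-closure({0}) = {0,1,2}
'b' @ 1: {3,4}
'a' @ 2: {1,2,5}  [accepting]
'b' @ 3: {3,4}
'd' @ 4: {}  — no active states
rest 'cbcaacd' ignored (set empty)
final: {}; accept 1 not in set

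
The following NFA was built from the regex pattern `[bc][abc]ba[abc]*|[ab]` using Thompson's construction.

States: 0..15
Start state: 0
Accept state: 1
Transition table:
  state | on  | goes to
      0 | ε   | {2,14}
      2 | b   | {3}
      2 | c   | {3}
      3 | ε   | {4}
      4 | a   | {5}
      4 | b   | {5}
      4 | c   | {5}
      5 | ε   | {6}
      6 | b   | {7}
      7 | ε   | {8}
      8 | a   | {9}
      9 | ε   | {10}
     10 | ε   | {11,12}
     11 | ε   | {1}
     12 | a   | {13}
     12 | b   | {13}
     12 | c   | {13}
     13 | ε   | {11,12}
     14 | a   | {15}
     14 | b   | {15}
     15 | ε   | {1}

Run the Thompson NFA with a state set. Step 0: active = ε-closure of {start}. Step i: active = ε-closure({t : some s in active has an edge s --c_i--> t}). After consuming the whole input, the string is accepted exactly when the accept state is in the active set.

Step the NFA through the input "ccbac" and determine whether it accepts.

Answer: ACCEPT

Derivation:
start: ε-closure({0}) = {0,2,14}
'c' @ 1: {3,4}
'c' @ 2: {5,6}
'b' @ 3: {7,8}
'a' @ 4: {1,9,10,11,12}  (accept∈set)
'c' @ 5: {1,11,12,13}  (accept∈set)
final: {1,11,12,13}; accept 1 in set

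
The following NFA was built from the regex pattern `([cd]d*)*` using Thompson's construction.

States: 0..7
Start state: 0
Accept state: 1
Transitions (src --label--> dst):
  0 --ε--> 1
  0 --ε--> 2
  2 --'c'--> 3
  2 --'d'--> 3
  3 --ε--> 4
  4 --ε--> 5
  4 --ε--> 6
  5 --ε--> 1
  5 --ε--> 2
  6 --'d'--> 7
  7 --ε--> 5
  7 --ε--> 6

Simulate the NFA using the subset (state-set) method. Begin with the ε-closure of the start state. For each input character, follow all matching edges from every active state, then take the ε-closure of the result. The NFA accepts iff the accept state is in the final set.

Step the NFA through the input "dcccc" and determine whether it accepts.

Answer: ACCEPT

Derivation:
start: ε-closure({0}) = {0,1,2}
'd' @ 1: {1,2,3,4,5,6}  [accepting]
'c' @ 2: {1,2,3,4,5,6}  [accepting]
'c' @ 3: {1,2,3,4,5,6}  [accepting]
'c' @ 4: {1,2,3,4,5,6}  [accepting]
'c' @ 5: {1,2,3,4,5,6}  [accepting]
final: {1,2,3,4,5,6}; accept 1 in set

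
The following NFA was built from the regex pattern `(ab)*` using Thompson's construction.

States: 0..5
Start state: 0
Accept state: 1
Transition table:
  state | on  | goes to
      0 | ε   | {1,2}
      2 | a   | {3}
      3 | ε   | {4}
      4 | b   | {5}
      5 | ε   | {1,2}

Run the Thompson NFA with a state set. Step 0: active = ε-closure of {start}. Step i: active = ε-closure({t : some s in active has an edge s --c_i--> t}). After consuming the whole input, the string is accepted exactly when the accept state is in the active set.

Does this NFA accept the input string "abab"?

start: ε-closure({0}) = {0,1,2}
'a' @ 1: {3,4}
'b' @ 2: {1,2,5}  [accepting]
'a' @ 3: {3,4}
'b' @ 4: {1,2,5}  [accepting]
final: {1,2,5}; accept 1 in set

Answer: ACCEPT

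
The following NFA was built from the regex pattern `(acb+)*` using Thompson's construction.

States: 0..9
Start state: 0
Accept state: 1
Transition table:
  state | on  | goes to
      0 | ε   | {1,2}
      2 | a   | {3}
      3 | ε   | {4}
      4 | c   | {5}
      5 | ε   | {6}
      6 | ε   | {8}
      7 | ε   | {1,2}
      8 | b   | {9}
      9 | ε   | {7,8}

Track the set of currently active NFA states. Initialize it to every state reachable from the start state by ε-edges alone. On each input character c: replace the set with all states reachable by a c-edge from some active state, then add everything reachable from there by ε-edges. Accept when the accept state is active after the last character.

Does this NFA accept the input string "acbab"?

Answer: REJECT

Steps:
S₀ = ε-closure({0}) = {0,1,2}
'a' @ 1: {3,4}
'c' @ 2: {5,6,8}
'b' @ 3: {1,2,7,8,9}  ✓accept
'a' @ 4: {3,4}
'b' @ 5: {}  — no active states
after full input: {}  (accept=1 not in)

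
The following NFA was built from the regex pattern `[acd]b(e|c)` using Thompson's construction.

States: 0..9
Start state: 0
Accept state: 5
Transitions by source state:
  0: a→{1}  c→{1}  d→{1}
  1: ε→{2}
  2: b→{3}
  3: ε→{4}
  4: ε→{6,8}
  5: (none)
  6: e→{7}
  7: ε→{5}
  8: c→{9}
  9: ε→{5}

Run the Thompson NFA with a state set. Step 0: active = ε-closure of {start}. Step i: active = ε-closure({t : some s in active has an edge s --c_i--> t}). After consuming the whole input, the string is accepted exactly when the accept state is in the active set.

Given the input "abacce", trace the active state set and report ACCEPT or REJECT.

S₀ = ε-closure({0}) = {0}
'a' @ 1: {1,2}
'b' @ 2: {3,4,6,8}
'a' @ 3: {}  — state set empty
rest 'cce' ignored (set empty)
final: {}; accept 5 not in set

Answer: REJECT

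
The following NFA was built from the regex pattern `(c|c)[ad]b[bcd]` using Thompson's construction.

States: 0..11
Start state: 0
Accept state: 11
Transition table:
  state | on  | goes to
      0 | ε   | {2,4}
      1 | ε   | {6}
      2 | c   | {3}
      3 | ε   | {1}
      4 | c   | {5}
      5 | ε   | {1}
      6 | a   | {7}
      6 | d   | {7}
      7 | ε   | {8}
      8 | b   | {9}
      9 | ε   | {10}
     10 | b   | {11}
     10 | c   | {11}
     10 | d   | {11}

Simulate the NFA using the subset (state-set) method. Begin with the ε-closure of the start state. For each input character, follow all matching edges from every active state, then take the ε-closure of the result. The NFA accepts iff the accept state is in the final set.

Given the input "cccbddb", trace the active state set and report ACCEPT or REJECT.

S₀ = ε-closure({0}) = {0,2,4}
'c' @ 1: {1,3,5,6}
'c' @ 2: {}  — state set empty
rest 'cbddb' ignored (set empty)
final: {}; accept 11 not in set

Answer: REJECT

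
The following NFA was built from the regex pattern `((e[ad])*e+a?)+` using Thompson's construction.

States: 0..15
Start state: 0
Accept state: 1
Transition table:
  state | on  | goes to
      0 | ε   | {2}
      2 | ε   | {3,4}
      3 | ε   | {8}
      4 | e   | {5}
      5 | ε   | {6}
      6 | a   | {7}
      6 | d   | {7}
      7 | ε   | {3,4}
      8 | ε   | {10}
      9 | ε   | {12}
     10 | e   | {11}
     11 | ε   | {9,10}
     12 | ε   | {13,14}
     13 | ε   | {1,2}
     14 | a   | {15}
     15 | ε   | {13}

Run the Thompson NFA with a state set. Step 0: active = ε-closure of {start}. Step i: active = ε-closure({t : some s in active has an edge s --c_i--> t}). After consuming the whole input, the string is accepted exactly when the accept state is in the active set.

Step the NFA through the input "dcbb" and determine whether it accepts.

initial (ε-close {0}): {0,2,3,4,8,10}
'd' @ 1: {}  — dead — no transitions
rest 'cbb' ignored (set empty)
final: {}; accept 1 not in set

Answer: REJECT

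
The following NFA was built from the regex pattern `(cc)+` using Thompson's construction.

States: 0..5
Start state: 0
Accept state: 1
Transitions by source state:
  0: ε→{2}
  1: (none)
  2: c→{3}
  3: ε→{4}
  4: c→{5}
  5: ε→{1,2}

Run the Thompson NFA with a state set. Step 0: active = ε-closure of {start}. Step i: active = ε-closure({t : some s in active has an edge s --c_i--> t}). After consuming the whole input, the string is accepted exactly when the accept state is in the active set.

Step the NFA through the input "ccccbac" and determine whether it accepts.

initial (ε-close {0}): {0,2}
'c' @ 1: {3,4}
'c' @ 2: {1,2,5}  [accepting]
'c' @ 3: {3,4}
'c' @ 4: {1,2,5}  [accepting]
'b' @ 5: {}  — dead — no transitions
rest 'ac' ignored (set empty)
after full input: {}  (accept=1 not in)

Answer: REJECT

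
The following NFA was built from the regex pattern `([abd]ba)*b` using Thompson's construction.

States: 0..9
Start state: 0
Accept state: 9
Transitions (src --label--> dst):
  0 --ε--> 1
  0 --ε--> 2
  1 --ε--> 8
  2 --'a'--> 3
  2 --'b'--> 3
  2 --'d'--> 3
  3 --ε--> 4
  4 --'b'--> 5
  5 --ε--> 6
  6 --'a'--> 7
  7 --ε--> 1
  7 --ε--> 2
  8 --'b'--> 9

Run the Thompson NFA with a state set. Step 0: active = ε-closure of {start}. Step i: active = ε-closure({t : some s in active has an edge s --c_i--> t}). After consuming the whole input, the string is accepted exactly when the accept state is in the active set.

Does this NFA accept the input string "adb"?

initial (ε-close {0}): {0,1,2,8}
'a' @ 1: {3,4}
'd' @ 2: {}  — dead — no transitions
rest 'b' ignored (set empty)
end set {} — state 9 not in

Answer: REJECT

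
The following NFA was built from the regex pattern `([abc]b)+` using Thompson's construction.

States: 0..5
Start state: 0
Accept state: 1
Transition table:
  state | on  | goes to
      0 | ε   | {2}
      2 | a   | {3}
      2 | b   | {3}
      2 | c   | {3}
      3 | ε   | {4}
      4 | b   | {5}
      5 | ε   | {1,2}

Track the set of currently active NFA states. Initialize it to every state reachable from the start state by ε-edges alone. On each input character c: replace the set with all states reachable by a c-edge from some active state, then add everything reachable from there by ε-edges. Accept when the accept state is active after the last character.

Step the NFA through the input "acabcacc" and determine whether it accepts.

Answer: REJECT

Trace:
start: ε-closure({0}) = {0,2}
'a' @ 1: {3,4}
'c' @ 2: {}  — state set empty
rest 'abcacc' ignored (set empty)
end set {} — state 1 not in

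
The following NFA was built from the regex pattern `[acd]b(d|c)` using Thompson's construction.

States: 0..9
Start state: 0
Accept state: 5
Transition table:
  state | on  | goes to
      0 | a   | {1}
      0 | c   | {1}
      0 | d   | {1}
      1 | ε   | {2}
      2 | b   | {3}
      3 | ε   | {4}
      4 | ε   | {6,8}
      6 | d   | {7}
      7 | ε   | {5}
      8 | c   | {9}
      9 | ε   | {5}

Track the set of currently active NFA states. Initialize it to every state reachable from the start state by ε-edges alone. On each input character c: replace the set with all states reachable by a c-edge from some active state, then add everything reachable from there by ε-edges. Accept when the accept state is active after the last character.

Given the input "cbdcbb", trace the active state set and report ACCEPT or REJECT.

Answer: REJECT

Trace:
S₀ = ε-closure({0}) = {0}
'c' @ 1: {1,2}
'b' @ 2: {3,4,6,8}
'd' @ 3: {5,7}  [accepting]
'c' @ 4: {}  — no active states
rest 'bb' ignored (set empty)
after full input: {}  (accept=5 not in)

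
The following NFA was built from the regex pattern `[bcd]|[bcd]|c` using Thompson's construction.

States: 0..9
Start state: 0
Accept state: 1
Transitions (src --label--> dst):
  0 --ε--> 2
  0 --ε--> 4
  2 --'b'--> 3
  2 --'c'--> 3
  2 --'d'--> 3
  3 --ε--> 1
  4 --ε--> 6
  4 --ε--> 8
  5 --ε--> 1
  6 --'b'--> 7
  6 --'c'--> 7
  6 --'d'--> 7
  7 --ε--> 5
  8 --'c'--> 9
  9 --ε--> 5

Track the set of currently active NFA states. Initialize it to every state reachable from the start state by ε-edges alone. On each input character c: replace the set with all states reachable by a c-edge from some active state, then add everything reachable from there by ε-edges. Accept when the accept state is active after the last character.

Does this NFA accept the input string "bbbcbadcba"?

Answer: REJECT

Trace:
initial (ε-close {0}): {0,2,4,6,8}
'b' @ 1: {1,3,5,7}  ✓accept
'b' @ 2: {}  — no active states
rest 'bcbadcba' ignored (set empty)
final: {}; accept 1 not in set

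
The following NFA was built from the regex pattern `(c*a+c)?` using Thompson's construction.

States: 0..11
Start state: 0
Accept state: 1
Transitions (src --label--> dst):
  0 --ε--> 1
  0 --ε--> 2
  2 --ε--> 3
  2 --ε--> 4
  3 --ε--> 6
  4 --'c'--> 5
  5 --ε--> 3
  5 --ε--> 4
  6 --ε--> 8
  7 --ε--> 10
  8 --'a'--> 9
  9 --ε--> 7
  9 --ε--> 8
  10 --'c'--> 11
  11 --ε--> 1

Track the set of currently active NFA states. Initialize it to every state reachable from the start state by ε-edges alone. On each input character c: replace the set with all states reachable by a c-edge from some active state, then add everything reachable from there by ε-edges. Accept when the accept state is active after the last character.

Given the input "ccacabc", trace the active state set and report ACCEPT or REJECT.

Answer: REJECT

Steps:
S₀ = ε-closure({0}) = {0,1,2,3,4,6,8}
'c' @ 1: {3,4,5,6,8}
'c' @ 2: {3,4,5,6,8}
'a' @ 3: {7,8,9,10}
'c' @ 4: {1,11}  [accepting]
'a' @ 5: {}  — no active states
rest 'bc' ignored (set empty)
after full input: {}  (accept=1 not in)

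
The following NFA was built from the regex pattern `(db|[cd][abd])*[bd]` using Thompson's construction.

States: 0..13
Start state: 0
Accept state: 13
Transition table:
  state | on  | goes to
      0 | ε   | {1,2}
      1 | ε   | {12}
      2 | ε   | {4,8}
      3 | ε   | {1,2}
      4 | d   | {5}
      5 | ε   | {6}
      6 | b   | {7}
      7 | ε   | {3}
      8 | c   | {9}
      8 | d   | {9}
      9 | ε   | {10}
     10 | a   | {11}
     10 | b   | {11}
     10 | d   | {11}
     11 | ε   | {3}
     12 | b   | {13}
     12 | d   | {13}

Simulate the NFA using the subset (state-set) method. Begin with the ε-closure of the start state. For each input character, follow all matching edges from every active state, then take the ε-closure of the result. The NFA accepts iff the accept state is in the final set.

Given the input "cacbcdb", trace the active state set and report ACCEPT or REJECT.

Answer: ACCEPT

Steps:
initial (ε-close {0}): {0,1,2,4,8,12}
'c' @ 1: {9,10}
'a' @ 2: {1,2,3,4,8,11,12}
'c' @ 3: {9,10}
'b' @ 4: {1,2,3,4,8,11,12}
'c' @ 5: {9,10}
'd' @ 6: {1,2,3,4,8,11,12}
'b' @ 7: {13}  ✓accept
end set {13} — state 13 in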